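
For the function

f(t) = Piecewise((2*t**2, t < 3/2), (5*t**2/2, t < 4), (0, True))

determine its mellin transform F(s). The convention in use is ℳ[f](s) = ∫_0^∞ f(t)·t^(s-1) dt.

slice at 3/2, transform all 2 pieces, and sum them
on [0, 3/2) integrate f = 2*t**2 against the kernel
between 3/2 and 4 the integrand is 5*t**2/2·t^(s-1)

(320*2**(2*s) - 9*(3/2)**s)/(8*(s + 2))
  Re(s) > -2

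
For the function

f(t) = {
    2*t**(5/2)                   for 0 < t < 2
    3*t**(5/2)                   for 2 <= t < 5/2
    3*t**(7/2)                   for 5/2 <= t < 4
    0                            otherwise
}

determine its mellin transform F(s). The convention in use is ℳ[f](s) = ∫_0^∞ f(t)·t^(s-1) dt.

2*(-2**(s + 5/2)*(2*s + 7) + 3*4**(s + 7/2)*(2*s + 5) + 3*(5/2)**(s + 5/2)*(2*s + 7) - 3*(5/2)**(s + 7/2)*(2*s + 5))/((2*s + 5)*(2*s + 7))
  Re(s) > -5/2

f breaks at 2, 5/2 into 3 integrals to sum
on [0, 2): add ∫ 2*t**(5/2)·t^(s-1) dt
∫ over [2, 5/2) of 3*t**(5/2)·t^(s-1) joins the sum
segment [5/2, 4) carries 3*t**(7/2); integrate it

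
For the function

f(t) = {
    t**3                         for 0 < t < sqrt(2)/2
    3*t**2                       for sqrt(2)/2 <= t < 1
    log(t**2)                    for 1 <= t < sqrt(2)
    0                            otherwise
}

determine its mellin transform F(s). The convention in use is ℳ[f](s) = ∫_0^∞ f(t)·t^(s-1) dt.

(sqrt(2)/2)**s*(12*2**(s/2)*s**2*(s + 3) + 8*2**(s/2)*(s + 2)*(s + 3) + 4*2**s*s*(s + 2)*(s + 3)*log(2) - 8*2**s*(s + 2)*(s + 3) + sqrt(2)*s**2*(s + 2) - 6*s**2*(s + 3))/(4*s**2*(s + 2)*(s + 3))
  Re(s) > -3

strip the power substitution: t**(3/2) on [0, 1/2); 3*t on [1/2, 1); log(t) on [1, 2)
breakpoints sqrt(2)/2, 1: one integral from each of the 3 segments
on [0, sqrt(2)/2): add ∫ t**3·t^(s-1) dt
for t in [sqrt(2)/2, 1): the term is ∫ 3*t**2·t^(s-1)
∫ log(t**2)·t^(s-1) over [1, sqrt(2))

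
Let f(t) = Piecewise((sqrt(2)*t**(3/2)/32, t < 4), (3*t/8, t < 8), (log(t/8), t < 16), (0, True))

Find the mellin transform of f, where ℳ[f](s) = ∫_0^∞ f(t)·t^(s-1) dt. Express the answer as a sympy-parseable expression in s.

2**(2*s)*(2*2**(2*s)*s*(s + 1)*(2*s + 3)*log(2) - 2*2**(2*s)*(s + 1)*(2*s + 3) + 6*2**s*s**2*(2*s + 3) + 2*2**s*(s + 1)*(2*s + 3) + sqrt(2)*s**2*(s + 1) - 3*s**2*(2*s + 3))/(2*s**2*(s + 1)*(2*s + 3))
  Re(s) > -3/2

invert the common scale on t to get t**(3/2)/8 on [0, 2); 3*t/4 on [2, 4); log(t/4) on [4, 8)
peel off the common scale on t: sqrt(2)*t**(3/2)/4 on [0, 1); 3*t/2 on [1, 2); log(t/2) on [2, 4)
strip the common scale on t: t**(3/2) on [0, 1/2); 3*t on [1/2, 1); log(t) on [1, 2)
breakpoints 4, 8: one integral from each of the 3 segments
∫ over [0, 4) of sqrt(2)*t**(3/2)/32·t^(s-1) joins the sum
∫ 3*t/8·t^(s-1) over [4, 8)
for t in [8, 16): the term is ∫ log(t/8)·t^(s-1)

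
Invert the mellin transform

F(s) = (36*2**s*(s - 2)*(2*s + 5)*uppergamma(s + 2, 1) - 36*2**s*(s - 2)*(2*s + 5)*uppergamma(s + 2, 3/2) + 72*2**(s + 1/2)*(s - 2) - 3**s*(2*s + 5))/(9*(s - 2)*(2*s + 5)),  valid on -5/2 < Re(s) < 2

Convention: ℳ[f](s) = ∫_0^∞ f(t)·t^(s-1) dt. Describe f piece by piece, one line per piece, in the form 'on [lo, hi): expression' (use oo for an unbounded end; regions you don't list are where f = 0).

invert the shared t-power to get sqrt(t) on [0, 2); exp(-t/2) on [2, 3); t**(-4) on [3, ∞)
linearity at 2, 3 turns ℳ[f](s) into 3 summed integrals
the [0, 2) slice contributes ∫ t**(5/2)·t^(s-1) dt
segment 2 to 3 holds t**2*exp(-t/2); add its integral
piece [3, ∞): integrate t**(-2) against the kernel

on [0, 2): t**(5/2)
on [2, 3): t**2*exp(-t/2)
on [3, oo): t**(-2)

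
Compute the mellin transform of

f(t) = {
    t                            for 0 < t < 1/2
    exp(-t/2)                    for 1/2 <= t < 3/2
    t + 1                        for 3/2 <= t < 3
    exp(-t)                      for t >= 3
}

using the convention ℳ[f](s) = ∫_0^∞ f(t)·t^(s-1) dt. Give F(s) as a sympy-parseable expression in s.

f breaks at 1/2, 3/2, 3 into 4 integrals to sum
segment [0, 1/2) carries t; integrate it
∫ over [1/2, 3/2) of exp(-t/2)·t^(s-1) joins the sum
between 3/2 and 3 the integrand is (t + 1)·t^(s-1)
between 3 and ∞ the integrand is exp(-t)·t^(s-1)

(2*2**s*s*(s + 1)*uppergamma(s, 3) - 5*3**s*s - 2*3**s + 2*4**s*s*(s + 1)*uppergamma(s, 1/4) - 2*4**s*s*(s + 1)*uppergamma(s, 3/4) + 8*6**s*s + 2*6**s + s)/(2*2**s*s*(s + 1))
  Re(s) > -1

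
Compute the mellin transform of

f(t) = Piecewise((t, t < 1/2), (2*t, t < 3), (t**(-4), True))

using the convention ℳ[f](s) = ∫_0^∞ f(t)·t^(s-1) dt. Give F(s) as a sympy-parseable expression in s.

the 3 pieces separated at 1/2, 3 each add one integral
on [0, 1/2): add ∫ t·t^(s-1) dt
between 1/2 and 3 the integrand is 2*t·t^(s-1)
the [3, ∞) slice contributes ∫ t**(-4)·t^(s-1) dt

(970*6**s*s - 3890*6**s - 81*s + 324)/(162*2**s*(s**2 - 3*s - 4))
  -1 < Re(s) < 4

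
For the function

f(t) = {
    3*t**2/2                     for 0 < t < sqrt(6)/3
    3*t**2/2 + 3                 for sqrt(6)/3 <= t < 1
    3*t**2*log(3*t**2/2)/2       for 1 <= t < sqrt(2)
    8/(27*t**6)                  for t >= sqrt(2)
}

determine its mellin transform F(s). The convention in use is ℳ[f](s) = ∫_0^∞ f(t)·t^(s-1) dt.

(-81*2**(s/2)*s*(s/2 - 3)*(s**2/4 + s + 1) - 162*2**(s/2)*(s/2 - 3)*(s**2/4 + s + 1) - 81*3**(s/2)*s**2*(s/2 - 3)*(s/2 + 1)*log(3)/4 + 81*3**(s/2)*s**2*(s/2 - 3)*(s/2 + 1)*log(2)/4 - 81*3**(s/2)*s*(s/2 - 3)*(s/2 + 1)*log(3)/2 + 81*3**(s/2)*s*(s/2 - 3)*(s/2 + 1)*log(2)/2 + 81*3**(s/2)*s*(s/2 - 3)*(s/2 + 1)/2 + 243*3**(s/2)*s*(s/2 - 3)*(s**2/4 + s + 1)/2 + 162*3**(s/2)*(s/2 - 3)*(s**2/4 + s + 1) + 81*6**(s/2)*s**2*(s/2 - 3)*(s/2 + 1)*log(3)/2 - 81*6**(s/2)*s*(s/2 - 3)*(s/2 + 1) + 81*6**(s/2)*s*(s/2 - 3)*(s/2 + 1)*log(3) - 6**(s/2)*s*(s/2 + 1)*(s**2/4 + s + 1))/(54*3**(s/2)*s*(s/2 - 3)*(s/2 + 1)*(s**2/4 + s + 1))
  -2 < Re(s) < 6

invert the power substitution to get 3*t/2 on [0, 2/3); 3*t/2 + 3 on [2/3, 1); 3*t*log(3*t/2)/2 on [1, 2); …
remove the common scale on t first: t on [0, 1); t + 3 on [1, 3/2); t*log(t) on [3/2, 3); …
treat the 4 regions marked off by sqrt(6)/3, 1, sqrt(2) separately and sum
[0, sqrt(6)/3) adds the kernel integral of 3*t**2/2
piece [sqrt(6)/3, 1): integrate (3*t**2/2 + 3) against the kernel
on [1, sqrt(2)): add ∫ 3*t**2*log(3*t**2/2)/2·t^(s-1) dt
the [sqrt(2), ∞) slice contributes ∫ 8/(27*t**6)·t^(s-1) dt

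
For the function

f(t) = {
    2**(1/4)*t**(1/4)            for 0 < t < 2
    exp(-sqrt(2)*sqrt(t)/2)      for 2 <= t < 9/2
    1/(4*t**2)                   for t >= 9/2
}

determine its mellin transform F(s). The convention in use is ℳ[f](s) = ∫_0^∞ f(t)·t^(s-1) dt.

remove the common scale on t first: t**(1/4) on [0, 4); exp(-sqrt(t)/2) on [4, 9); t**(-2) on [9, ∞)
remove the power substitution first: sqrt(t) on [0, 2); exp(-t/2) on [2, 3); t**(-4) on [3, ∞)
summing 3 kernel integrals split by 2, 9/2 yields ℳ[f](s)
for t in [0, 2): the term is ∫ 2**(1/4)*t**(1/4)·t^(s-1)
on [2, 9/2): add ∫ exp(-sqrt(2)*sqrt(t)/2)·t^(s-1) dt
on [9/2, ∞): add ∫ 1/(4*t**2)·t^(s-1) dt

(162*2**(2*s)*(s - 2)*(4*s + 1)*uppergamma(2*s, 1) - 162*2**(2*s)*(s - 2)*(4*s + 1)*uppergamma(2*s, 3/2) + 324*2**(2*s + 1/2)*(s - 2) - 9**s*(4*s + 1))/(81*2**s*(s - 2)*(4*s + 1))
  -1/4 < Re(s) < 2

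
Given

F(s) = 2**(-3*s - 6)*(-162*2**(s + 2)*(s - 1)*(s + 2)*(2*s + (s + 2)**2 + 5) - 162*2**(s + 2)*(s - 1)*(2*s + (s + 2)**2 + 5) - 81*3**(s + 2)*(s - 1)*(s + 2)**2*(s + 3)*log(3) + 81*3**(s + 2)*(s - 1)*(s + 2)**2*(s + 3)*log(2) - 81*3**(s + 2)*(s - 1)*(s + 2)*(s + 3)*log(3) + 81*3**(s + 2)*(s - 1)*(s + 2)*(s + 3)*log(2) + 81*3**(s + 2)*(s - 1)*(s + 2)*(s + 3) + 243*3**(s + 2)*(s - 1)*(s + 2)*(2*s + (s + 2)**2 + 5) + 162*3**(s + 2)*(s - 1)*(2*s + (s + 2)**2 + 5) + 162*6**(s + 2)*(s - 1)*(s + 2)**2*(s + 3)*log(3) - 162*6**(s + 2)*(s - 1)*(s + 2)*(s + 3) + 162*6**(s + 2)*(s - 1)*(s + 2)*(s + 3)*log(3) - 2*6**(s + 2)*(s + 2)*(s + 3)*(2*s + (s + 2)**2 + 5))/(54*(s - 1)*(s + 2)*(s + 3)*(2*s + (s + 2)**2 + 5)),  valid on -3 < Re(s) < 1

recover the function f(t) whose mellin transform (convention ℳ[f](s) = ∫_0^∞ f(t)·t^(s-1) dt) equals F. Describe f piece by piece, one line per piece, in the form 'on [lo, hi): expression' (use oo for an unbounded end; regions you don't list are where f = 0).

on [0, 1/4): 4*t**3
on [1/4, 3/8): t**2*(4*t + 3)
on [3/8, 3/4): 4*t**3*log(4*t)
on [3/4, oo): 1/(64*t)

undo the shared t-power: 4*t on [0, 1/4); 4*t + 3 on [1/4, 3/8); 4*t*log(4*t) on [3/8, 3/4); …
remove the common scale on t first: 2*t on [0, 1/2); 2*t + 3 on [1/2, 3/4); 2*t*log(2*t) on [3/4, 3/2); …
the common scale on t comes off first: t on [0, 1); t + 3 on [1, 3/2); t*log(t) on [3/2, 3); …
summing 4 kernel integrals split by 1/4, 3/8, 3/4 yields ℳ[f](s)
between 0 and 1/4 the integrand is 4*t**3·t^(s-1)
segment 1/4 to 3/8 holds t**2*(4*t + 3); add its integral
over [3/8, 3/4), the kernel integral of 4*t**3*log(4*t) enters the sum
[3/4, ∞) adds the kernel integral of 1/(64*t)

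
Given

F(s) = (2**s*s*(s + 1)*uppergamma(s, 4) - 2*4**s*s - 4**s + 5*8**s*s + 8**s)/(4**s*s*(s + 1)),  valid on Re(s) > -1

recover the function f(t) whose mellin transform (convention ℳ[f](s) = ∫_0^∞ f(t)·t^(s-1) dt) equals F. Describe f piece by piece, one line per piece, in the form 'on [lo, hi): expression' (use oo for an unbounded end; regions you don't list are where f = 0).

on [0, 1): t
on [1, 2): 2*t + 1
on [2, oo): exp(-2*t)

treat the 3 regions marked off by 1, 2 separately and sum
piece [0, 1): integrate t against the kernel
segment [1, 2) carries (2*t + 1); integrate it
for t in [2, ∞): the term is ∫ exp(-2*t)·t^(s-1)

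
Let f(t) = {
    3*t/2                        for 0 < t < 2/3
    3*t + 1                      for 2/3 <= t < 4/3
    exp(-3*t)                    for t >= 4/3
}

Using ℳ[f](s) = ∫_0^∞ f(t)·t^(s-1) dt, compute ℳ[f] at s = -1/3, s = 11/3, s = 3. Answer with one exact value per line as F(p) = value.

F(-1/3) = 6**(1/3)*(2*2**(2/3)*uppergamma(-1/3, 4) + 3*2**(1/3) + 6)/4
F(11/3) = 6**(1/3)*(-600*2**(1/3) + 77*2**(2/3)*uppergamma(11/3, 4) + 22272)/12474
F(3) = 26*exp(-4)/27 + 242/81

peel off the common scale on t: 3*t on [0, 1/3); 6*t + 1 on [1/3, 2/3); exp(-6*t) on [2/3, ∞)
undo the common scale on t: t on [0, 1); 2*t + 1 on [1, 2); exp(-2*t) on [2, ∞)
breakpoints 2/3, 4/3: one integral from each of the 3 segments
for t in [0, 2/3): the term is ∫ 3*t/2·t^(s-1)
for t in [2/3, 4/3): the term is ∫ (3*t + 1)·t^(s-1)
on [4/3, ∞): add ∫ exp(-3*t)·t^(s-1) dt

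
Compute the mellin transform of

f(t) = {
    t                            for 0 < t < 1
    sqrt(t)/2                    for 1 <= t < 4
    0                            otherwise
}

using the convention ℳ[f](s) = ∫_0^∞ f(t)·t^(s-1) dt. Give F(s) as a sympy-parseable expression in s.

invert the shared t-power to get sqrt(t) on [0, 1); 1/2 on [1, 4)
peel off the power substitution: t on [0, 1); 1/2 on [1, 2)
split f at 1: ℳ[f](s) collects 2 kernel integrals
on [0, 1): add ∫ t·t^(s-1) dt
∫ sqrt(t)/2·t^(s-1) over [1, 4)

(2**(2*s + 1)*(s + 1) + s)/((s + 1)*(2*s + 1))
  Re(s) > -1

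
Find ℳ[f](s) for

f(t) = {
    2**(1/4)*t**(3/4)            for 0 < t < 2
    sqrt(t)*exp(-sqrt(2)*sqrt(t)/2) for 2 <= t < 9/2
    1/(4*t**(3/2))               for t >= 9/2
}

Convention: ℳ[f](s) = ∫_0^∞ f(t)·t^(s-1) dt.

invert the shared t-power to get 2**(1/4)*t**(1/4) on [0, 2); exp(-sqrt(2)*sqrt(t)/2) on [2, 9/2); 1/(4*t**2) on [9/2, ∞)
the common scale on t comes off first: t**(1/4) on [0, 4); exp(-sqrt(t)/2) on [4, 9); t**(-2) on [9, ∞)
strip the power substitution: sqrt(t) on [0, 2); exp(-t/2) on [2, 3); t**(-4) on [3, ∞)
decompose at 2, 9/2; ℳ[f](s) sums the 3 pieces' integrals
for t in [0, 2): the term is ∫ 2**(1/4)*t**(3/4)·t^(s-1)
the [2, 9/2) slice contributes ∫ sqrt(t)*exp(-sqrt(2)*sqrt(t)/2)·t^(s-1) dt
segment [9/2, ∞) carries 1/(4*t**(3/2)); integrate it

2**(1/2 - s)*(2*2**(2*s)*(2*s - 3)*(4*s + 3)*uppergamma(2*s + 1, 1) - 2*2**(2*s)*(2*s - 3)*(4*s + 3)*uppergamma(2*s + 1, 3/2) + 4*2**(2*s + 1/2)*(2*s - 3) - 9**s*(4*s + 3)/27)/((2*s - 3)*(4*s + 3))
  -3/4 < Re(s) < 3/2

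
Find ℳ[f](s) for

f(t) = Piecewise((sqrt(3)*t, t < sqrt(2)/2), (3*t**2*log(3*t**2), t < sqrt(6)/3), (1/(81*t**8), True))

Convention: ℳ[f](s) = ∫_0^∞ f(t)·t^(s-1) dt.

remove the power substitution first: sqrt(3)*sqrt(t) on [0, 1/2); 3*t*log(3*t) on [1/2, 2/3); 1/(81*t**4) on [2/3, ∞)
peel off the common scale on t: sqrt(t) on [0, 3/2); t*log(t) on [3/2, 2); t**(-4) on [2, ∞)
the 3 pieces separated at sqrt(2)/2, sqrt(6)/3 each add one integral
segment 0 to sqrt(2)/2 holds sqrt(3)*t; add its integral
for t in [sqrt(2)/2, sqrt(6)/3): the term is ∫ 3*t**2*log(3*t**2)·t^(s-1)
on [sqrt(6)/3, ∞) integrate f = 1/(81*t**8) against the kernel

(sqrt(6)/6)**s*(32*2**s*s*(s - 8)*(s + 1)*log(2) - 64*2**s*(s - 8)*(s + 1) + 64*2**s*(s - 8)*(s + 1)*log(2) - 2**s*(s + 1)*(s**2 + 4*s + 4) + 3**(s/2)*s*(s - 8)*(s + 1)*(-24*log(3) + 24*log(2)) + 3**(s/2)*(s - 8)*(s + 1)*(-48*log(3) + 48*log(2)) + 48*3**(s/2)*(s - 8)*(s + 1) + 8*3**(s/2)*sqrt(6)*(s - 8)*(s**2 + 4*s + 4))/(16*(s - 8)*(s + 1)*(s**2 + 4*s + 4))
  -1 < Re(s) < 8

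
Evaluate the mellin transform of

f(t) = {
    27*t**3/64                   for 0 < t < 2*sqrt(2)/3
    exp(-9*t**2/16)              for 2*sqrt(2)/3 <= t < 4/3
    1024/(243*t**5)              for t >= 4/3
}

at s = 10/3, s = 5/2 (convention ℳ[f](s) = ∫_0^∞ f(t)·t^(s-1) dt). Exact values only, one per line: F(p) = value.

the common scale on t comes off first: t**3/8 on [0, sqrt(2)); exp(-t**2/4) on [sqrt(2), 2); 32/t**5 on [2, ∞)
reversing the common scale on t: t**3 on [0, sqrt(2)/2); exp(-t**2) on [sqrt(2)/2, 1); t**(-5) on [1, ∞)
the power substitution comes off first: t**(3/2) on [0, 1/2); exp(-t) on [1/2, 1); t**(-5/2) on [1, ∞)
integrate the 3 segments split at 2*sqrt(2)/3, 4/3, then add the results
piece [0, 2*sqrt(2)/3): integrate 27*t**3/64 against the kernel
on [2*sqrt(2)/3, 4/3) integrate f = exp(-9*t**2/16) against the kernel
segment [4/3, ∞) carries 1024/(243*t**5); integrate it

F(10/3) = -32*6**(2/3)*uppergamma(5/3, 1)/81 + 8*sqrt(2)*3**(2/3)/513 + 32*6**(2/3)*uppergamma(5/3, 1/2)/81 + 64*6**(2/3)/135
F(5/2) = 8*sqrt(3)*(-110*uppergamma(5/4, 1) + 5*2**(1/4) + 110*uppergamma(5/4, 1/2) + 88)/1485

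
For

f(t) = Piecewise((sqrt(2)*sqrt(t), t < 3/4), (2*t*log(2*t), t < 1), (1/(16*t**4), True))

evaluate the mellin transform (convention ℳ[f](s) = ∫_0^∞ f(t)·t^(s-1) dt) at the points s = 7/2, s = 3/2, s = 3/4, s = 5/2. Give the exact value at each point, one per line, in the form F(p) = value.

F(7/2) = -9*sqrt(3)*log(3)/128 + 17/648 + sqrt(3)/64 + 9*sqrt(3)*log(2)/128 + 81*sqrt(2)/1024 + 4*log(2)/9
F(3/2) = -9*sqrt(3)*log(3)/40 - 59/200 + 9*sqrt(3)/100 + 9*sqrt(3)*log(2)/40 + 9*sqrt(2)/32 + 4*log(2)/5
F(3/4) = -3*sqrt(2)*3**(3/4)*log(3)/14 - 1615/2548 + 6*sqrt(2)*3**(3/4)/49 + 3*sqrt(2)*3**(3/4)*log(2)/14 + 3*3**(1/4)/5 + 8*log(2)/7
F(5/2) = -27*sqrt(3)*log(3)/224 - 143/1176 + 27*sqrt(3)/784 + 27*sqrt(3)*log(2)/224 + 9*sqrt(2)/64 + 4*log(2)/7

reversing the common scale on t: sqrt(t) on [0, 3/2); t*log(t) on [3/2, 2); t**(-4) on [2, ∞)
the 3 pieces separated at 3/4, 1 each add one integral
between 0 and 3/4 the integrand is sqrt(2)*sqrt(t)·t^(s-1)
the [3/4, 1) slice contributes ∫ 2*t*log(2*t)·t^(s-1) dt
on [1, ∞): add ∫ 1/(16*t**4)·t^(s-1) dt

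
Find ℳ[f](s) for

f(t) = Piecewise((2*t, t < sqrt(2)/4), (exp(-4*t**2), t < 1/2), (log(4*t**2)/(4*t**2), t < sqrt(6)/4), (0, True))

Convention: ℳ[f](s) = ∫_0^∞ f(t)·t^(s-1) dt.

(sqrt(2)/4)**s*(3*2**(s/2)*(s + 1)*(s**2 - 4*s + 4)*uppergamma(s/2, 1/2) - 3*2**(s/2)*(s + 1)*(s**2 - 4*s + 4)*uppergamma(s/2, 1) + 12*2**(s/2)*(s + 1) + 3**(s/2)*s*(s + 1)*(-4*log(2) + 4*log(3)) - 8*3**(s/2)*(s + 1) + 3**(s/2)*(s + 1)*(-8*log(3) + 8*log(2)) + 3*sqrt(2)*(s**2 - 4*s + 4))/(6*(s + 1)*(s**2 - 4*s + 4))
  Re(s) > -1

remove the common scale on t first: t on [0, sqrt(2)/2); exp(-t**2) on [sqrt(2)/2, 1); log(t**2)/t**2 on [1, sqrt(6)/2)
peel off the power substitution: sqrt(t) on [0, 1/2); exp(-t) on [1/2, 1); log(t)/t on [1, 3/2)
cuts at sqrt(2)/4, 1/2: linearity sums the 3 kernel integrals
∫ over [0, sqrt(2)/4) of 2*t·t^(s-1) joins the sum
for t in [sqrt(2)/4, 1/2): the term is ∫ exp(-4*t**2)·t^(s-1)
between 1/2 and sqrt(6)/4 the integrand is log(4*t**2)/(4*t**2)·t^(s-1)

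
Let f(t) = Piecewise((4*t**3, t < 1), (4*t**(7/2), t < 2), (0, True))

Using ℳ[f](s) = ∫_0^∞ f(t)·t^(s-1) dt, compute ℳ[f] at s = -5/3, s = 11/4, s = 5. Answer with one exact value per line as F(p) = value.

F(-5/3) = 9/11 + 48*2**(5/6)/11
F(11/4) = 32/575 + 1024*2**(1/4)/25
F(5) = 1/34 + 2048*sqrt(2)/17

integrate the 2 segments split at 1, then add the results
over [0, 1), the kernel integral of 4*t**3 enters the sum
between 1 and 2 the integrand is 4*t**(7/2)·t^(s-1)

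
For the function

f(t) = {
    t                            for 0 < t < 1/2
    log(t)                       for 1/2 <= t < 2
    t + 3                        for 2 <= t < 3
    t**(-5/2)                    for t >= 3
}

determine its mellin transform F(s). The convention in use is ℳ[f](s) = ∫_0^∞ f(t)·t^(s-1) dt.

(-270*2**(2*s)*s**2*(2*s - 5) + 54*2**(2*s)*s*(s + 1)*(2*s - 5)*log(2) - 162*2**(2*s)*s*(2*s - 5) - 54*2**(2*s)*(s + 1)*(2*s - 5) - 4*sqrt(3)*6**s*s**2*(s + 1) + 324*6**s*s**2*(2*s - 5) + 162*6**s*s*(2*s - 5) + 27*s**2*(2*s - 5) + 54*s*(s + 1)*(2*s - 5)*log(2) + (2*s - 5)*(54*s + 54))/(54*2**s*s**2*(s + 1)*(2*s - 5))
  -1 < Re(s) < 5/2

summing 4 kernel integrals split by 1/2, 2, 3 yields ℳ[f](s)
segment 0 to 1/2 holds t; add its integral
between 1/2 and 2 the integrand is log(t)·t^(s-1)
the [2, 3) slice contributes ∫ (t + 3)·t^(s-1) dt
on [3, ∞) integrate f = t**(-5/2) against the kernel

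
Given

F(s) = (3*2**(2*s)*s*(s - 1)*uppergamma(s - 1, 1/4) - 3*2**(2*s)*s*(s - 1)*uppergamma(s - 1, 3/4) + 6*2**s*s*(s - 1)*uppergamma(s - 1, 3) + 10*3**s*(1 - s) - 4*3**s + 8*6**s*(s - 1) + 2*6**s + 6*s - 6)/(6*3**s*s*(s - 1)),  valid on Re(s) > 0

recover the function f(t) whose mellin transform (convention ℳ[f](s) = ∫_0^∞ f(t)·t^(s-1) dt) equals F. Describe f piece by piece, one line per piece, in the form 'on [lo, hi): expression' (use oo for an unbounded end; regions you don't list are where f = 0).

the common scale on t comes off first: 1 on [0, 1/2); exp(-t/2)/t on [1/2, 3/2); (t + 1)/t on [3/2, 3); …
remove the shared t-power first: t on [0, 1/2); exp(-t/2) on [1/2, 3/2); t + 1 on [3/2, 3); …
decompose at 1/3, 1, 2; ℳ[f](s) sums the 4 pieces' integrals
∫ over [0, 1/3) of 1·t^(s-1) joins the sum
on [1/3, 1): add ∫ 2*exp(-3*t/4)/(3*t)·t^(s-1) dt
between 1 and 2 the integrand is 2*(3*t/2 + 1)/(3*t)·t^(s-1)
segment 2 to ∞ holds 2*exp(-3*t/2)/(3*t); add its integral

on [0, 1/3): 1
on [1/3, 1): 2*exp(-3*t/4)/(3*t)
on [1, 2): 2*(3*t/2 + 1)/(3*t)
on [2, oo): 2*exp(-3*t/2)/(3*t)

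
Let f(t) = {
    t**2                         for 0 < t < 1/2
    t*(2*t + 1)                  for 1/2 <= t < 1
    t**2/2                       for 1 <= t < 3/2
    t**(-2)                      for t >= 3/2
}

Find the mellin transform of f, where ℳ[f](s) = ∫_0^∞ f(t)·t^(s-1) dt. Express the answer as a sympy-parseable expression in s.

strip the shared t-power: t on [0, 1/2); 2*t + 1 on [1/2, 1); t/2 on [1, 3/2); …
integrate the 4 segments split at 1/2, 1, 3/2, then add the results
∫ over [0, 1/2) of t**2·t^(s-1) joins the sum
over [1/2, 1), the kernel integral of t*(2*t + 1) enters the sum
on [1, 3/2): add ∫ t**2/2·t^(s-1) dt
between 3/2 and ∞ the integrand is t**(-2)·t^(s-1)

(180*2**s*s**2 - 108*2**s*s - 504*2**s + 49*3**s*s**2 - 177*3**s*s - 226*3**s - 54*s**2 + 18*s + 180)/(72*2**s*(s**3 + s**2 - 4*s - 4))
  -2 < Re(s) < 2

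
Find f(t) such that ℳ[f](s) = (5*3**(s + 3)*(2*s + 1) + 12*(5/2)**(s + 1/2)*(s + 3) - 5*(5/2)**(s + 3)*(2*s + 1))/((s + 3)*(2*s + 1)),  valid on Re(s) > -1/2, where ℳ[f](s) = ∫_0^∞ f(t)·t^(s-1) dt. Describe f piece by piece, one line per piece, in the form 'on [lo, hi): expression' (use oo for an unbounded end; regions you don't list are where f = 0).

on [0, 5/2): 6*sqrt(t)
on [5/2, 3): 5*t**3

f breaks at 5/2 into 2 integrals to sum
∫ 6*sqrt(t)·t^(s-1) over [0, 5/2)
the [5/2, 3) slice contributes ∫ 5*t**3·t^(s-1) dt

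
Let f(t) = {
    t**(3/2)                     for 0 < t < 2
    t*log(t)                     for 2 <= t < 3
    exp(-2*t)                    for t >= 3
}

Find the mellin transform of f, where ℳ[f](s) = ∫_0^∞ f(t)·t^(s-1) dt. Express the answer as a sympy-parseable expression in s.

the 3 pieces separated at 2, 3 each add one integral
the [0, 2) slice contributes ∫ t**(3/2)·t^(s-1) dt
over [2, 3), the kernel integral of t*log(t) enters the sum
on [3, ∞): add ∫ exp(-2*t)·t^(s-1) dt

(-12**s*s*(2*s + 3)*log(4) - 12**s*(2*s + 3)*log(4) + 12**s*(4*s + 6) + 12**s*sqrt(2)*(4*s**2 + 8*s + 4) + 3*18**s*s*(2*s + 3)*log(3) + 18**s*(-6*s - 9) + 3*18**s*(2*s + 3)*log(3) + 3**s*(2*s + 3)*(s**2 + 2*s + 1)*uppergamma(s, 6))/(6**s*(2*s + 3)*(s**2 + 2*s + 1))
  Re(s) > -3/2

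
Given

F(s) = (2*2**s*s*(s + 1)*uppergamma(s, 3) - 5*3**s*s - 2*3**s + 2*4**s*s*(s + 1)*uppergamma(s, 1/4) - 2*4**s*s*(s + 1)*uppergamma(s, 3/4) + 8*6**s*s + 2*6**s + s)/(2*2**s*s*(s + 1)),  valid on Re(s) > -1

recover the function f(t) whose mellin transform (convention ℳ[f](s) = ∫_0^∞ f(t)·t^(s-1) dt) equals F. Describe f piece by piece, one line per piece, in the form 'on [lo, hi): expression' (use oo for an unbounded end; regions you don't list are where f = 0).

the 4 pieces separated at 1/2, 3/2, 3 each add one integral
the [0, 1/2) slice contributes ∫ t·t^(s-1) dt
piece [1/2, 3/2): integrate exp(-t/2) against the kernel
on [3/2, 3): add ∫ (t + 1)·t^(s-1) dt
piece [3, ∞): integrate exp(-t) against the kernel

on [0, 1/2): t
on [1/2, 3/2): exp(-t/2)
on [3/2, 3): t + 1
on [3, oo): exp(-t)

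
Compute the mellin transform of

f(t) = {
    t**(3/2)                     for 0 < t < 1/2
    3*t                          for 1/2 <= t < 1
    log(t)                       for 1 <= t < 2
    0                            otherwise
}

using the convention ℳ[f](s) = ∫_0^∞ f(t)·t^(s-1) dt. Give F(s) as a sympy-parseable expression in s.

along the cuts 1/2, 1, ℳ[f](s) splits into 3 integrals
∫ over [0, 1/2) of t**(3/2)·t^(s-1) joins the sum
∫ 3*t·t^(s-1) over [1/2, 1)
segment [1, 2) carries log(t); integrate it

(-2*2**(2*s)*(s + 1)*(2*s + 3) + 6*2**s*s**2*(2*s + 3) + 2*2**s*(s + 1)*(2*s + 3) + 4**s*s*(s + 1)*(2*s + 3)*log(4) + sqrt(2)*s**2*(s + 1) - 3*s**2*(2*s + 3))/(2*2**s*s**2*(s + 1)*(2*s + 3))
  Re(s) > -3/2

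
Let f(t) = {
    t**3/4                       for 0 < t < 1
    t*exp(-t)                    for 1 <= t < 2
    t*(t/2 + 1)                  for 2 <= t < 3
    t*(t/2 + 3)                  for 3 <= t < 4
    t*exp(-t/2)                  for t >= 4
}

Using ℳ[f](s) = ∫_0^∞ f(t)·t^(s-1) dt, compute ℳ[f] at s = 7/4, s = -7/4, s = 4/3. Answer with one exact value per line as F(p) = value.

back out the shared t-power: t**2/4 on [0, 1); exp(-t) on [1, 2); t/2 + 1 on [2, 3); …
strip the common scale on t: t**2 on [0, 1/2); exp(-2*t) on [1/2, 1); t + 1 on [1, 3/2); …
split f at 1, 2, 3, 4: ℳ[f](s) collects 5 kernel integrals
for t in [0, 1): the term is ∫ t**3/4·t^(s-1)
between 1 and 2 the integrand is t*exp(-t)·t^(s-1)
∫ over [2, 3) of t*(t/2 + 1)·t^(s-1) joins the sum
over [3, 4), the kernel integral of t*(t/2 + 3) enters the sum
over [4, ∞), the kernel integral of t*exp(-t/2) enters the sum

F(7/4) = -72*3**(3/4)/11 - 416*2**(3/4)/165 - uppergamma(11/4, 2) + 1/19 + uppergamma(11/4, 1) + 4*2**(3/4)*uppergamma(11/4, 2) + 8576*sqrt(2)/165
F(-7/4) = -4*2**(1/4)/3 - uppergamma(-3/4, 2) + 2**(1/4)*uppergamma(-3/4, 2)/2 + uppergamma(-3/4, 1) + 1/5 + 8*3**(1/4)/9 + sqrt(2)
F(4/3) = -54*3**(1/3)/7 - 102*2**(1/3)/35 - uppergamma(7/3, 2) + 3/52 + uppergamma(7/3, 1) + 4*2**(1/3)*uppergamma(7/3, 2) + 1056*2**(2/3)/35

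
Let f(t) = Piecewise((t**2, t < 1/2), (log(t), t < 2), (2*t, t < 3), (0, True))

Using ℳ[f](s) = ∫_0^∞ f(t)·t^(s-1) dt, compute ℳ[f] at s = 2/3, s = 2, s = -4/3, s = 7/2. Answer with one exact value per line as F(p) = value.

F(2/3) = 3*2**(1/3)*(-496*2**(1/3) + 125 + log(2**(80 + 160*2**(1/3))) + 192*6**(2/3))/320
F(2) = 17*log(2)/8 + 2255/192
F(-4/3) = 2**(1/3)*(-64*6**(2/3) - log(2**(12*2**(1/3) + 96)) + 120 + 183*2**(1/3))/64
F(7/2) = sqrt(2)*(-1204015 + 357588*log(2) + 2794176*sqrt(6))/155232

f breaks at 1/2, 2 into 3 integrals to sum
[0, 1/2) adds the kernel integral of t**2
on [1/2, 2) integrate f = log(t) against the kernel
[2, 3) adds the kernel integral of 2*t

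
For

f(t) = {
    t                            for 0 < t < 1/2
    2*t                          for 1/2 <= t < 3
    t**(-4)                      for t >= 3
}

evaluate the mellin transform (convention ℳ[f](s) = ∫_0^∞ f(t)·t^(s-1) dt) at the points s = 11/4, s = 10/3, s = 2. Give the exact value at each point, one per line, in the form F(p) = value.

F(11/4) = 2**(1/4)*(-3 + 1304*6**(3/4))/180
F(10/3) = 2**(2/3)*(-3 + 7880*6**(1/3))/416
F(2) = 1297/72

summing 3 kernel integrals split by 1/2, 3 yields ℳ[f](s)
∫ over [0, 1/2) of t·t^(s-1) joins the sum
the [1/2, 3) slice contributes ∫ 2*t·t^(s-1) dt
on [3, ∞): add ∫ t**(-4)·t^(s-1) dt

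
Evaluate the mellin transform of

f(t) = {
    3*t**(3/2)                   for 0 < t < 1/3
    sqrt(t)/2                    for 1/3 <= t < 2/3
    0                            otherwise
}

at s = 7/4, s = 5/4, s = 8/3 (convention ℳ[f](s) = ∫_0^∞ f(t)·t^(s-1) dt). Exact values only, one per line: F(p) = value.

peel off the shared t-power: 3*t on [0, 1/3); 1/2 on [1/3, 2/3)
the common scale on t comes off first: t on [0, 1); 1/2 on [1, 2)
along the cuts 1/3, ℳ[f](s) splits into 2 integrals
for t in [0, 1/3): the term is ∫ 3*t**(3/2)·t^(s-1)
the [1/3, 2/3) slice contributes ∫ sqrt(t)/2·t^(s-1) dt

F(7/4) = 2*3**(3/4)*(5 + 52*2**(1/4))/3159
F(5/4) = 2*3**(1/4)*(3 + 22*2**(3/4))/693
F(8/3) = 3**(5/6)*(13 + 200*2**(1/6))/12825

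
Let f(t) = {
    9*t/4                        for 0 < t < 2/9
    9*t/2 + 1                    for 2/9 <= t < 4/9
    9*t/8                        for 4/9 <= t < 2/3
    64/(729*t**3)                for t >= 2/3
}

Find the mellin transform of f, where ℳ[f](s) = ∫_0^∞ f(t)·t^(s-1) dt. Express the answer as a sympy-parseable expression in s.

remove the common scale on t first: 3*t/2 on [0, 1/3); 3*t + 1 on [1/3, 2/3); 3*t/4 on [2/3, 1); …
back out the common scale on t: t on [0, 1/2); 2*t + 1 on [1/2, 1); t/2 on [1, 3/2); …
f breaks at 2/9, 4/9, 2/3 into 4 integrals to sum
segment 0 to 2/9 holds 9*t/4; add its integral
segment [2/9, 4/9) carries (9*t/2 + 1); integrate it
segment 4/9 to 2/3 holds 9*t/8; add its integral
∫ 64/(729*t**3)·t^(s-1) over [2/3, ∞)

(270*2**s*s*(s - 3) + 108*2**s*(s - 3) + 81*3**s*s*(s - 3) - 32*3**s*s*(s + 1) - 162*s*(s - 3) - 108*s + 324)/(108*(9/2)**s*s*(s - 3)*(s + 1))
  -1 < Re(s) < 3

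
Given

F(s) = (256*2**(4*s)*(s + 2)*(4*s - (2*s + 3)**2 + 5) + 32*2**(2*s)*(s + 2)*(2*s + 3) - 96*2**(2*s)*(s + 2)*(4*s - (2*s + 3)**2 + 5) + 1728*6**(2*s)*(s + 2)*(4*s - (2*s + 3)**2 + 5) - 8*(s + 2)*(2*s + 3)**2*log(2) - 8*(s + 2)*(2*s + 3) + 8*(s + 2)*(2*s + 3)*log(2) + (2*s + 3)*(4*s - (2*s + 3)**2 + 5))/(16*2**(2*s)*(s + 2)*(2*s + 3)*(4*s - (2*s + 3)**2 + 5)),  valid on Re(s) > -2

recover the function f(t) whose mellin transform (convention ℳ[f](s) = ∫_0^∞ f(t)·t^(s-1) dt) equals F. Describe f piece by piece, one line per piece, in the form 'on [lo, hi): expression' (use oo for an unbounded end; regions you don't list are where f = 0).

peel off the shared t-power: t**(3/2) on [0, 1/4); sqrt(t)*log(sqrt(t)) on [1/4, 1); 3*t on [1, 4); …
back out the power substitution: t**3 on [0, 1/2); t*log(t) on [1/2, 1); 3*t**2 on [1, 2); …
reversing the shared t-power: t on [0, 1/2); log(t)/t on [1/2, 1); 3 on [1, 2); …
along the cuts 1/4, 1, 4, ℳ[f](s) splits into 4 integrals
on [0, 1/4): add ∫ t**2·t^(s-1) dt
on [1/4, 1) integrate f = t*log(sqrt(t)) against the kernel
segment [1, 4) carries 3*t**(3/2); integrate it
∫ 2*t**(3/2)·t^(s-1) over [4, 9)

on [0, 1/4): t**2
on [1/4, 1): t*log(sqrt(t))
on [1, 4): 3*t**(3/2)
on [4, 9): 2*t**(3/2)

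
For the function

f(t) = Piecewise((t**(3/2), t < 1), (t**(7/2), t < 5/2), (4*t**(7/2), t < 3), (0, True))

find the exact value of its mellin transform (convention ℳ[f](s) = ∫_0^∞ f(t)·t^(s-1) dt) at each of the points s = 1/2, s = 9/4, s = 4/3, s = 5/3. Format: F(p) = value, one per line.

F(1/2) = 3325/64
F(9/4) = -9375*2**(1/4)*5**(3/4)/368 + 32/345 + 3888*3**(3/4)/23
F(4/3) = -5625*2**(1/6)*5**(5/6)/464 + 72/493 + 1944*3**(5/6)/29
F(5/3) = -28125*2**(5/6)*5**(1/6)/992 + 72/589 + 5832*3**(1/6)/31

treat the 3 regions marked off by 1, 5/2 separately and sum
[0, 1) adds the kernel integral of t**(3/2)
over [1, 5/2), the kernel integral of t**(7/2) enters the sum
[5/2, 3) adds the kernel integral of 4*t**(7/2)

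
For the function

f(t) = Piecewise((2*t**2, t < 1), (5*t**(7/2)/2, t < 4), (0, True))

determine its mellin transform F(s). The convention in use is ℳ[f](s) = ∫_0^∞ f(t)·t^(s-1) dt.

(640*2**(2*s)*(s + 2) - s + 4)/((s + 2)*(2*s + 7))
  Re(s) > -2

the 2 pieces separated at 1 each add one integral
∫ over [0, 1) of 2*t**2·t^(s-1) joins the sum
∫ over [1, 4) of 5*t**(7/2)/2·t^(s-1) joins the sum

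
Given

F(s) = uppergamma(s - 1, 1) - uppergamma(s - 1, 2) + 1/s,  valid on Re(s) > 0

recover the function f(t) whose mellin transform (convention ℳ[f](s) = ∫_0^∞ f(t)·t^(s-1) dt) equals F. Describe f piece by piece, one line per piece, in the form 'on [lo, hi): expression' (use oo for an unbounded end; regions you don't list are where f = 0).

the shared t-power comes off first: t on [0, 1); exp(-t) on [1, 2)
breakpoints 1: one integral from each of the 2 segments
∫ 1·t^(s-1) over [0, 1)
between 1 and 2 the integrand is exp(-t)/t·t^(s-1)

on [0, 1): 1
on [1, 2): exp(-t)/t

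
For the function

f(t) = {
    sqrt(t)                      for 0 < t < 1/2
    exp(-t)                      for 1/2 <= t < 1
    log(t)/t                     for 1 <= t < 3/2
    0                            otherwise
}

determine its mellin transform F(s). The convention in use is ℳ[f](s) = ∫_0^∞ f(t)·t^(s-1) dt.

(3*2**s*(2*s + 1)*(s**2 - 2*s + 1)*uppergamma(s, 1/2) - 3*2**s*(2*s + 1)*(s**2 - 2*s + 1)*uppergamma(s, 1) + 3*2**s*(2*s + 1) + 3**s*s*(2*s + 1)*(-2*log(2) + 2*log(3)) - 2*3**s*(2*s + 1) + 3**s*(2*s + 1)*(-2*log(3) + 2*log(2)) + 3*sqrt(2)*(s**2 - 2*s + 1))/(3*2**s*(2*s + 1)*(s**2 - 2*s + 1))
  Re(s) > -1/2

the 3 pieces separated at 1/2, 1 each add one integral
[0, 1/2) adds the kernel integral of sqrt(t)
∫ exp(-t)·t^(s-1) over [1/2, 1)
on [1, 3/2): add ∫ log(t)/t·t^(s-1) dt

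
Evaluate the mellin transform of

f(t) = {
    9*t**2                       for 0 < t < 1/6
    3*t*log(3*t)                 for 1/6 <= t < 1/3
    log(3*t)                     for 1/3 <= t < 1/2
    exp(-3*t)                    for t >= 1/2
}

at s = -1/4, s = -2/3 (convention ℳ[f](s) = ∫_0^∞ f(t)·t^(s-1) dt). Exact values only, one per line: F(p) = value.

F(-1/4) = 6**(1/4)*(-672*3**(3/4) + log(2**(84 + 168*3**(3/4))/3**(168*3**(3/4))) + 63*2**(3/4)*uppergamma(-1/4, 3/2) + 130 + 896*2**(3/4))/126
F(-2/3) = 6**(2/3)*(-54*2**(1/3) - 12*3**(1/3) + 8*2**(1/3)*uppergamma(-2/3, 3/2) + log(2**(8*3**(1/3) + 24)/3**(8*3**(1/3))) + 75)/16

peel off the common scale on t: t**2 on [0, 1/2); t*log(t) on [1/2, 1); log(t) on [1, 3/2); …
the 4 pieces separated at 1/6, 1/3, 1/2 each add one integral
segment 0 to 1/6 holds 9*t**2; add its integral
[1/6, 1/3) adds the kernel integral of 3*t*log(3*t)
on [1/3, 1/2): add ∫ log(3*t)·t^(s-1) dt
on [1/2, ∞) integrate f = exp(-3*t) against the kernel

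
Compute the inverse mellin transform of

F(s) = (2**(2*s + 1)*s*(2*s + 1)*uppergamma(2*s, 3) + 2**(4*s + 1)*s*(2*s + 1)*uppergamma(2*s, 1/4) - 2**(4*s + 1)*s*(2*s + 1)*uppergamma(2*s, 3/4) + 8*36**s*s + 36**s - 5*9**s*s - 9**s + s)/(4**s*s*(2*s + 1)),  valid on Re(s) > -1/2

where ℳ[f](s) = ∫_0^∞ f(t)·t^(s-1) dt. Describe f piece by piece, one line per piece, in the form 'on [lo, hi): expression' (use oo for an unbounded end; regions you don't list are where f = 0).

undo the power substitution: t on [0, 1/2); exp(-t/2) on [1/2, 3/2); t + 1 on [3/2, 3); …
split f at 1/4, 9/4, 9: ℳ[f](s) collects 4 kernel integrals
over [0, 1/4), the kernel integral of sqrt(t) enters the sum
for t in [1/4, 9/4): the term is ∫ exp(-sqrt(t)/2)·t^(s-1)
between 9/4 and 9 the integrand is (sqrt(t) + 1)·t^(s-1)
∫ exp(-sqrt(t))·t^(s-1) over [9, ∞)

on [0, 1/4): sqrt(t)
on [1/4, 9/4): exp(-sqrt(t)/2)
on [9/4, 9): sqrt(t) + 1
on [9, oo): exp(-sqrt(t))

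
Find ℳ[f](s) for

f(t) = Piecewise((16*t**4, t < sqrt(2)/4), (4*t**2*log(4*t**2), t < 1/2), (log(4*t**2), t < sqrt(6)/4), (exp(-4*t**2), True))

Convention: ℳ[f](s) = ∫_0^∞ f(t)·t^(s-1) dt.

peel off the common scale on t: t**4 on [0, sqrt(2)/2); t**2*log(t**2) on [sqrt(2)/2, 1); log(t**2) on [1, sqrt(6)/2); …
strip the power substitution: t**2 on [0, 1/2); t*log(t) on [1/2, 1); log(t) on [1, 3/2); …
breakpoints sqrt(2)/4, 1/2, sqrt(6)/4: one integral from each of the 4 segments
over [0, sqrt(2)/4), the kernel integral of 16*t**4 enters the sum
∫ over [sqrt(2)/4, 1/2) of 4*t**2*log(4*t**2)·t^(s-1) joins the sum
on [1/2, sqrt(6)/4) integrate f = log(4*t**2) against the kernel
segment [sqrt(6)/4, ∞) carries exp(-4*t**2); integrate it

(sqrt(2)/4)**s*(2*2**(s/2)*s**2*(s + 4)*(s**2 + 4*s + 4)*uppergamma(s/2, 3/2) - 8*2**(s/2)*s**2*(s + 4) + 8*2**(s/2)*(s + 4)*(s**2 + 4*s + 4) + 3**(s/2)*s*(s + 4)*(-4*log(2) + 4*log(3))*(s**2 + 4*s + 4) - 8*3**(s/2)*(s + 4)*(s**2 + 4*s + 4) + s**3*(s + 4)*log(4) + 4*s**2*(s + 4)*log(2) + 4*s**2*(s + 4) + s**2*(s**2 + 4*s + 4))/(4*s**2*(s + 4)*(s**2 + 4*s + 4))
  Re(s) > -4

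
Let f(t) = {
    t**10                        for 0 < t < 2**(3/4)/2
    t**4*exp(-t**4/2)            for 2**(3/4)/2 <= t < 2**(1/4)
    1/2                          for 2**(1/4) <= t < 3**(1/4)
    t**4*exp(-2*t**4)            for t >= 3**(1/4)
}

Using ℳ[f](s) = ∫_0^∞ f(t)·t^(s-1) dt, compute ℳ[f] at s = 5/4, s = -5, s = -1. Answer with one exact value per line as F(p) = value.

F(5/4) = -2*2**(5/16)/5 - 2**(5/16)*uppergamma(21/16, 1)/2 + 2**(11/16)*uppergamma(21/16, 6)/16 + 2**(3/16)/90 + 2**(5/16)*uppergamma(21/16, 1/4)/2 + 2*3**(5/16)/5
F(-5) = -2**(3/4)*uppergamma(-1/4, 1)/8 - 3**(3/4)/90 + 2**(1/4)*uppergamma(-1/4, 6)/4 + 3*2**(3/4)/40 + 2**(3/4)*uppergamma(-1/4, 1/4)/8
F(-1) = -3**(3/4)/6 - 2**(3/4)*uppergamma(3/4, 1)/4 + 2**(1/4)*uppergamma(3/4, 6)/8 + 2**(3/4)*uppergamma(3/4, 1/4)/4 + 19*2**(3/4)/72

invert the power substitution to get t**5 on [0, sqrt(2)/2); t**2*exp(-t**2/2) on [sqrt(2)/2, sqrt(2)); 1/2 on [sqrt(2), sqrt(3)); …
back out the shared t-power: t**3 on [0, sqrt(2)/2); exp(-t**2/2) on [sqrt(2)/2, sqrt(2)); 1/(2*t**2) on [sqrt(2), sqrt(3)); …
the power substitution comes off first: t**(3/2) on [0, 1/2); exp(-t/2) on [1/2, 2); 1/(2*t) on [2, 3); …
slice at 2**(3/4)/2, 2**(1/4), 3**(1/4), transform all 4 pieces, and sum them
piece [0, 2**(3/4)/2): integrate t**10 against the kernel
on [2**(3/4)/2, 2**(1/4)): add ∫ t**4*exp(-t**4/2)·t^(s-1) dt
on [2**(1/4), 3**(1/4)) integrate f = 1/2 against the kernel
on [3**(1/4), ∞) integrate f = t**4*exp(-2*t**4) against the kernel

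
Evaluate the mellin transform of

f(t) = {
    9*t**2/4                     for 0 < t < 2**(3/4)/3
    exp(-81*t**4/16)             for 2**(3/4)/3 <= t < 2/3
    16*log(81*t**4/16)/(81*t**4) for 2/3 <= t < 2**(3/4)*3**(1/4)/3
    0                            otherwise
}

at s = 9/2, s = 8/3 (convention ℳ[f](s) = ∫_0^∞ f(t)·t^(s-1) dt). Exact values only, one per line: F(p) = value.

F(9/2) = 4*2**(3/8)*sqrt(3)*(-832*3**(1/8) - 13*2**(1/8)*uppergamma(9/8, 1) + 2*sqrt(2) + 13*2**(1/8)*uppergamma(9/8, 1/2) + log(3**(104*3**(1/8))/2**(104*3**(1/8))) + 832*2**(1/8))/3159
F(8/3) = 3**(1/3)*(-42*3**(2/3) + log(2**(14*3**(2/3))/3**(14*3**(2/3))) - 7*2**(2/3)*uppergamma(2/3, 1) + 3*sqrt(2) + 7*2**(2/3)*uppergamma(2/3, 1/2) + 63*2**(2/3))/189

back out the common scale on t: t**2 on [0, 2**(3/4)/2); exp(-t**4) on [2**(3/4)/2, 1); log(t**4)/t**4 on [1, 2**(3/4)*3**(1/4)/2)
undo the power substitution: t on [0, sqrt(2)/2); exp(-t**2) on [sqrt(2)/2, 1); log(t**2)/t**2 on [1, sqrt(6)/2)
reversing the power substitution: sqrt(t) on [0, 1/2); exp(-t) on [1/2, 1); log(t)/t on [1, 3/2)
linearity at 2**(3/4)/3, 2/3 turns ℳ[f](s) into 3 summed integrals
segment 0 to 2**(3/4)/3 holds 9*t**2/4; add its integral
for t in [2**(3/4)/3, 2/3): the term is ∫ exp(-81*t**4/16)·t^(s-1)
the [2/3, 2**(3/4)*3**(1/4)/3) slice contributes ∫ 16*log(81*t**4/16)/(81*t**4)·t^(s-1) dt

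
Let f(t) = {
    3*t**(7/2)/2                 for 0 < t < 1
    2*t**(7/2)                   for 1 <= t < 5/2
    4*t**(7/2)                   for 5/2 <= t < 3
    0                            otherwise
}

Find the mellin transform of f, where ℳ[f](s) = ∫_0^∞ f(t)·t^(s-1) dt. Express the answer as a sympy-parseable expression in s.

(8*3**(s + 7/2) - 4*(5/2)**(s + 7/2) - 1)/(2*s + 7)
  Re(s) > -7/2

breakpoints 1, 5/2: one integral from each of the 3 segments
[0, 1) adds the kernel integral of 3*t**(7/2)/2
segment [1, 5/2) carries 2*t**(7/2); integrate it
the [5/2, 3) slice contributes ∫ 4*t**(7/2)·t^(s-1) dt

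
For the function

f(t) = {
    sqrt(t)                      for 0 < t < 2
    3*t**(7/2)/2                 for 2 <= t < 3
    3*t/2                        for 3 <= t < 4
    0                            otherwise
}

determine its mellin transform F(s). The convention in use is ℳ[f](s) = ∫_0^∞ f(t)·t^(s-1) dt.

(2**(s + 5/2)*(s + 1)*(2*s + 7) - 3*2**(s + 9/2)*(s + 1)*(2*s + 1) + 3*2**(2*s + 2)*(2*s + 1)*(2*s + 7) - 3**(s + 2)*(2*s + 1)*(2*s + 7) + 2*3**(s + 9/2)*(s + 1)*(2*s + 1))/(2*(s + 1)*(2*s + 1)*(2*s + 7))
  Re(s) > -1/2

summing 3 kernel integrals split by 2, 3 yields ℳ[f](s)
∫ over [0, 2) of sqrt(t)·t^(s-1) joins the sum
the [2, 3) slice contributes ∫ 3*t**(7/2)/2·t^(s-1) dt
piece [3, 4): integrate 3*t/2 against the kernel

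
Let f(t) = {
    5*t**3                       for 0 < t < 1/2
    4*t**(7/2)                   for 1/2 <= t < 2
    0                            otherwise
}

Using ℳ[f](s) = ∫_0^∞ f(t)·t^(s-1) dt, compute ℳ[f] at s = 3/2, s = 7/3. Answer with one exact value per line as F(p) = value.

along the cuts 1/2, ℳ[f](s) splits into 2 integrals
on [0, 1/2): add ∫ 5*t**3·t^(s-1) dt
on [1/2, 2): add ∫ 4*t**(7/2)·t^(s-1) dt

F(3/2) = 5*sqrt(2)/144 + 1023/40
F(7/3) = -3*2**(1/6)/280 + 15*2**(2/3)/1024 + 768*2**(5/6)/35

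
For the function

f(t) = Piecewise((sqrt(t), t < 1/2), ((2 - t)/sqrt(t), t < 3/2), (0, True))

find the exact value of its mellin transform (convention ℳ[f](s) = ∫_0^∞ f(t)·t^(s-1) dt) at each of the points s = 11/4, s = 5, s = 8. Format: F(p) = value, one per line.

back out the shared t-power: 1 on [0, 1/2); (2 - t)/t on [1/2, 3/2)
the shared t-power comes off first: t on [0, 1/2); 2 - t on [1/2, 3/2)
treat the 2 regions marked off by 1/2 separately and sum
segment [0, 1/2) carries sqrt(t); integrate it
∫ over [1/2, 3/2) of (2 - t)/sqrt(t)·t^(s-1) joins the sum

F(11/4) = 2**(3/4)*(-34 + 225*3**(1/4))/468
F(5) = sqrt(2)*(-26 + 1377*sqrt(3))/3168
F(8) = sqrt(2)*(-38 + 50301*sqrt(3))/65280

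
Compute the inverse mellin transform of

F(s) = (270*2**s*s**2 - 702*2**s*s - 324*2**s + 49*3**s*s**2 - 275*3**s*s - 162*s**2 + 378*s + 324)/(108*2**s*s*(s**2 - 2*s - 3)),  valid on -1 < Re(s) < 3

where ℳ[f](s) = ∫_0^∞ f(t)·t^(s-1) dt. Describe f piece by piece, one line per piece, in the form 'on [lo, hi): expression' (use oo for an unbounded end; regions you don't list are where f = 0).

on [0, 1/2): t
on [1/2, 1): 2*t + 1
on [1, 3/2): t/2
on [3/2, oo): t**(-3)

linearity at 1/2, 1, 3/2 turns ℳ[f](s) into 4 summed integrals
over [0, 1/2), the kernel integral of t enters the sum
∫ (2*t + 1)·t^(s-1) over [1/2, 1)
∫ t/2·t^(s-1) over [1, 3/2)
segment [3/2, ∞) carries t**(-3); integrate it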